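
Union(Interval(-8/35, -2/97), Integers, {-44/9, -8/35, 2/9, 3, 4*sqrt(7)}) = Union({-44/9, 2/9, 4*sqrt(7)}, Integers, Interval(-8/35, -2/97))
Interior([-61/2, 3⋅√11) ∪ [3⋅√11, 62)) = (-61/2, 62)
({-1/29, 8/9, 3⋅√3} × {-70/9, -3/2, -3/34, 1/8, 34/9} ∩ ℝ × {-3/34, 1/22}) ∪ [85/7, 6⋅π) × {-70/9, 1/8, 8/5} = ({-1/29, 8/9, 3⋅√3} × {-3/34}) ∪ ([85/7, 6⋅π) × {-70/9, 1/8, 8/5})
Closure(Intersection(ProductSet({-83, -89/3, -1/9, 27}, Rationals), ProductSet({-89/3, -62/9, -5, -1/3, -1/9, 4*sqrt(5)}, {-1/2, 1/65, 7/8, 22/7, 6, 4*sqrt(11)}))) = ProductSet({-89/3, -1/9}, {-1/2, 1/65, 7/8, 22/7, 6})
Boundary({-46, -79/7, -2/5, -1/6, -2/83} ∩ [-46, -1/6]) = {-46, -79/7, -2/5, -1/6}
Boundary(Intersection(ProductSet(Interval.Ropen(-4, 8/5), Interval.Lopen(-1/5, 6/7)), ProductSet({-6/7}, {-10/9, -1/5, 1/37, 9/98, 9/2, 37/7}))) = ProductSet({-6/7}, {1/37, 9/98})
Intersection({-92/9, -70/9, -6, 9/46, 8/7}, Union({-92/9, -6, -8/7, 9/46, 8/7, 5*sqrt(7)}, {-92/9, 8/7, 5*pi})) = {-92/9, -6, 9/46, 8/7}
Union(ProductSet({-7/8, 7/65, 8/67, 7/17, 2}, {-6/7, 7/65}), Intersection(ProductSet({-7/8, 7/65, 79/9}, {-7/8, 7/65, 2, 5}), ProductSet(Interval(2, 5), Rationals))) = ProductSet({-7/8, 7/65, 8/67, 7/17, 2}, {-6/7, 7/65})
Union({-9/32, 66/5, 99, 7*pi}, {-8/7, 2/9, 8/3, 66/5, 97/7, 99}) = {-8/7, -9/32, 2/9, 8/3, 66/5, 97/7, 99, 7*pi}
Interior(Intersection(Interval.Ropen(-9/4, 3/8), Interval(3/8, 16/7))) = EmptySet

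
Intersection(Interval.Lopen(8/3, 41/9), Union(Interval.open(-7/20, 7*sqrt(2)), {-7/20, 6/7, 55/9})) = Interval.Lopen(8/3, 41/9)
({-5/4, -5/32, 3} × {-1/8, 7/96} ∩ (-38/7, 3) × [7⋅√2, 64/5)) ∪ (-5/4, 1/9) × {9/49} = (-5/4, 1/9) × {9/49}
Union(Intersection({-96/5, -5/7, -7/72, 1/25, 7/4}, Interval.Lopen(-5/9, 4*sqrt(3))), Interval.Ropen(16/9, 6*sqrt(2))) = Union({-7/72, 1/25, 7/4}, Interval.Ropen(16/9, 6*sqrt(2)))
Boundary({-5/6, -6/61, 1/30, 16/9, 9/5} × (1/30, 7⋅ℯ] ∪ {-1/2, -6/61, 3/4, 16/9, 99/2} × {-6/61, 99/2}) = ({-1/2, -6/61, 3/4, 16/9, 99/2} × {-6/61, 99/2}) ∪ ({-5/6, -6/61, 1/30, 16/9, 9/5} × [1/30, 7⋅ℯ])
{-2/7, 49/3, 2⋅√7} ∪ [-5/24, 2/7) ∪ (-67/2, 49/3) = (-67/2, 49/3]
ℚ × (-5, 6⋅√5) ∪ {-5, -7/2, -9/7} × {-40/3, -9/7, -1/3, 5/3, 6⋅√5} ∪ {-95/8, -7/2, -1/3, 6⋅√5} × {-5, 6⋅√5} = (ℚ × (-5, 6⋅√5)) ∪ ({-5, -7/2, -9/7} × {-40/3, -9/7, -1/3, 5/3, 6⋅√5}) ∪ ({-95/8, -7/2, -1/3, 6⋅√5} × {-5, 6⋅√5})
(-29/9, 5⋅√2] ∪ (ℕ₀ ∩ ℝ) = (-29/9, 5⋅√2] ∪ ℕ₀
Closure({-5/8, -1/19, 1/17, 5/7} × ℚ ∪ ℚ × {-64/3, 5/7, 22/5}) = (ℝ × {-64/3, 5/7, 22/5}) ∪ ({-5/8, -1/19, 1/17, 5/7} × ℝ)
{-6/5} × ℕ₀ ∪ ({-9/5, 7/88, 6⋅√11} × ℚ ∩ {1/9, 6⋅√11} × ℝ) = ({-6/5} × ℕ₀) ∪ ({6⋅√11} × ℚ)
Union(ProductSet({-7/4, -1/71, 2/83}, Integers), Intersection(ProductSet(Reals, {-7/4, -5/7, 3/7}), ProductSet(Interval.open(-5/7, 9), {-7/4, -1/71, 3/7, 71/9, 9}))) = Union(ProductSet({-7/4, -1/71, 2/83}, Integers), ProductSet(Interval.open(-5/7, 9), {-7/4, 3/7}))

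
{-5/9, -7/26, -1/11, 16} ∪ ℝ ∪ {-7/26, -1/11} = ℝ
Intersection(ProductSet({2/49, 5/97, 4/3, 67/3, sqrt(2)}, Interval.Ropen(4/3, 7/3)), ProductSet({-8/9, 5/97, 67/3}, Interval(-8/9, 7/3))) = ProductSet({5/97, 67/3}, Interval.Ropen(4/3, 7/3))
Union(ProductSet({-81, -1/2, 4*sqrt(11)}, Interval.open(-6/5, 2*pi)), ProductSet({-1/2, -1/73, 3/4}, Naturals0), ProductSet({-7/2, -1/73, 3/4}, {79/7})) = Union(ProductSet({-81, -1/2, 4*sqrt(11)}, Interval.open(-6/5, 2*pi)), ProductSet({-7/2, -1/73, 3/4}, {79/7}), ProductSet({-1/2, -1/73, 3/4}, Naturals0))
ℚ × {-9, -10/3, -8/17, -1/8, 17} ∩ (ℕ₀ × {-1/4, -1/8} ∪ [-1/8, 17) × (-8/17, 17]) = (ℕ₀ × {-1/8}) ∪ ((ℚ ∩ [-1/8, 17)) × {-1/8, 17})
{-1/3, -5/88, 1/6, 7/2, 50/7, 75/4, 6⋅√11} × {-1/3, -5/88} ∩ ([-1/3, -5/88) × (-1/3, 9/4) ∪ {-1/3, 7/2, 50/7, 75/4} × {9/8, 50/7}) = {-1/3} × {-5/88}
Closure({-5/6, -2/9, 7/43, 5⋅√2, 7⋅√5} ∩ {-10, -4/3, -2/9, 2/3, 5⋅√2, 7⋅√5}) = {-2/9, 5⋅√2, 7⋅√5}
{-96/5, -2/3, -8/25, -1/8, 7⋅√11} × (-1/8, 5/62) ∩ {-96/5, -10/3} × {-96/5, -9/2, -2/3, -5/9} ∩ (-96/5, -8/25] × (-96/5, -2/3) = ∅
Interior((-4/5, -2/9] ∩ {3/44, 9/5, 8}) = ∅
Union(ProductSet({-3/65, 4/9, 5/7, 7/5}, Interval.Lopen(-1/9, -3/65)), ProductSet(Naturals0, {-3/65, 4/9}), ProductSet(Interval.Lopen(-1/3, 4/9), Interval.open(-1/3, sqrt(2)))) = Union(ProductSet({-3/65, 4/9, 5/7, 7/5}, Interval.Lopen(-1/9, -3/65)), ProductSet(Interval.Lopen(-1/3, 4/9), Interval.open(-1/3, sqrt(2))), ProductSet(Naturals0, {-3/65, 4/9}))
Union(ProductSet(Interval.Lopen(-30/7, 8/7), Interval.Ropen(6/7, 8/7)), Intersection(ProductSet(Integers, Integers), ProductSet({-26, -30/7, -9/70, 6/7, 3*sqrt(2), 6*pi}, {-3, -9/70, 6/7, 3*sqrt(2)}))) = Union(ProductSet({-26}, {-3}), ProductSet(Interval.Lopen(-30/7, 8/7), Interval.Ropen(6/7, 8/7)))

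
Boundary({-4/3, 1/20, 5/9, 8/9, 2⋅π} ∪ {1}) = {-4/3, 1/20, 5/9, 8/9, 1, 2⋅π}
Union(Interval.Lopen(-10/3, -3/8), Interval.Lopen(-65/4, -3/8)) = Interval.Lopen(-65/4, -3/8)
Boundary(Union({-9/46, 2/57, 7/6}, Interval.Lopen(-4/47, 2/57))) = {-9/46, -4/47, 2/57, 7/6}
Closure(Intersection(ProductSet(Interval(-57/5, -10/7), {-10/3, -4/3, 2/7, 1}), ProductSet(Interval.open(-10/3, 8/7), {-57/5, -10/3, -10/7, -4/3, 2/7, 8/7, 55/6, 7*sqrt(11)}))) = ProductSet(Interval(-10/3, -10/7), {-10/3, -4/3, 2/7})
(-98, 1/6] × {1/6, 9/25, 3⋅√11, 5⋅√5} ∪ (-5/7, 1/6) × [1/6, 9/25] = ((-5/7, 1/6) × [1/6, 9/25]) ∪ ((-98, 1/6] × {1/6, 9/25, 3⋅√11, 5⋅√5})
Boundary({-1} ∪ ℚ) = ℝ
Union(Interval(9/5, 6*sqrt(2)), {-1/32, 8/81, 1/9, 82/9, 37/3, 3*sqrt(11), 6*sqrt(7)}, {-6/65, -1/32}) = Union({-6/65, -1/32, 8/81, 1/9, 82/9, 37/3, 3*sqrt(11), 6*sqrt(7)}, Interval(9/5, 6*sqrt(2)))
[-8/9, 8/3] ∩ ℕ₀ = {0, 1, 2}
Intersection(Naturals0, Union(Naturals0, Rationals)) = Naturals0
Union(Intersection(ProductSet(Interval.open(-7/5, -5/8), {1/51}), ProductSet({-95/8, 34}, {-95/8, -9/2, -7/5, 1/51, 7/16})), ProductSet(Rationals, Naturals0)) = ProductSet(Rationals, Naturals0)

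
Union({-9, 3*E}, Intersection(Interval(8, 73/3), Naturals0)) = Union({-9, 3*E}, Range(8, 25, 1))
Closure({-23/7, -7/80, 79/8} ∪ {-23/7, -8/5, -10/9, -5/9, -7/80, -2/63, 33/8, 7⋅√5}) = {-23/7, -8/5, -10/9, -5/9, -7/80, -2/63, 33/8, 79/8, 7⋅√5}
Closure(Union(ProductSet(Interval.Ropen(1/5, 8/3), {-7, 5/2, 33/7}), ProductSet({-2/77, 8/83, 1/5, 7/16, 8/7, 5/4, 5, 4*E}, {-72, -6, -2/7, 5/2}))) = Union(ProductSet({-2/77, 8/83, 1/5, 7/16, 8/7, 5/4, 5, 4*E}, {-72, -6, -2/7, 5/2}), ProductSet(Interval(1/5, 8/3), {-7, 5/2, 33/7}))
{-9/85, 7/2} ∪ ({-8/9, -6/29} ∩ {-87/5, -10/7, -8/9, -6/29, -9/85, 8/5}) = {-8/9, -6/29, -9/85, 7/2}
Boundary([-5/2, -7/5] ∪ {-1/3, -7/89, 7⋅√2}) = {-5/2, -7/5, -1/3, -7/89, 7⋅√2}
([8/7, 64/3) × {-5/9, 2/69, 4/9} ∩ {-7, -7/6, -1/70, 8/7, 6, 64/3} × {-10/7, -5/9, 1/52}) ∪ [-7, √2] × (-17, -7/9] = ({8/7, 6} × {-5/9}) ∪ ([-7, √2] × (-17, -7/9])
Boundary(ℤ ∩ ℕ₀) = ℕ₀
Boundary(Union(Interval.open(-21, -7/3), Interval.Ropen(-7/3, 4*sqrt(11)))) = {-21, 4*sqrt(11)}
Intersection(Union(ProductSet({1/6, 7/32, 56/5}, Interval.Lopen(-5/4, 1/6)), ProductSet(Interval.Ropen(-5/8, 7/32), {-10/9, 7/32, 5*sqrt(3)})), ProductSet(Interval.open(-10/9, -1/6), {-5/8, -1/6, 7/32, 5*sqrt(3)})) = ProductSet(Interval.Ropen(-5/8, -1/6), {7/32, 5*sqrt(3)})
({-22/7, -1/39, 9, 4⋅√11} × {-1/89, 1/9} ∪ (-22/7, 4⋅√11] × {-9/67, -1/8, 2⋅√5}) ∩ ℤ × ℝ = ({9} × {-1/89, 1/9}) ∪ ({-3, -2, …, 13} × {-9/67, -1/8, 2⋅√5})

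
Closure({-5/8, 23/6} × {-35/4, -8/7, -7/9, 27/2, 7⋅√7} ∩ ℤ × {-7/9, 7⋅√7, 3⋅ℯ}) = ∅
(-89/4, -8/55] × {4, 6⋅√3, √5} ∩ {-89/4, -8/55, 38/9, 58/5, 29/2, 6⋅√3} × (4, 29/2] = {-8/55} × {6⋅√3}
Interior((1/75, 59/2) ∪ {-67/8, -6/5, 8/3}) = (1/75, 59/2)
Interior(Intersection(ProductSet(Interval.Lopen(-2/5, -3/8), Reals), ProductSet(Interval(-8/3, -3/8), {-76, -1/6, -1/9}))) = EmptySet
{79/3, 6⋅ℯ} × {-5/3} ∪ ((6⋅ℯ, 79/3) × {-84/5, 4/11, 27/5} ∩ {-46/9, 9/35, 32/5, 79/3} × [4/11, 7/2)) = {79/3, 6⋅ℯ} × {-5/3}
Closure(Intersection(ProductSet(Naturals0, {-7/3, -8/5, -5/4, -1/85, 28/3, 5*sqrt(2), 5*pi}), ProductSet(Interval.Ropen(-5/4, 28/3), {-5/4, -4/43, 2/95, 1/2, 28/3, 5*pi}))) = ProductSet(Range(0, 10, 1), {-5/4, 28/3, 5*pi})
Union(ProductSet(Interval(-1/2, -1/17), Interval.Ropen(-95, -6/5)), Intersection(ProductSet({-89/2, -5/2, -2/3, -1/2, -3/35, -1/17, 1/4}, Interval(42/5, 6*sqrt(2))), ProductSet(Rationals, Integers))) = ProductSet(Interval(-1/2, -1/17), Interval.Ropen(-95, -6/5))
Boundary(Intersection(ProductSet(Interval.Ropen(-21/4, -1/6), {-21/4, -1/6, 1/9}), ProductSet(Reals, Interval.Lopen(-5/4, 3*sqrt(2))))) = ProductSet(Interval(-21/4, -1/6), {-1/6, 1/9})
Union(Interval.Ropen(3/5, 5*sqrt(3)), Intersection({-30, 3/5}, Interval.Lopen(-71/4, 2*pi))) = Interval.Ropen(3/5, 5*sqrt(3))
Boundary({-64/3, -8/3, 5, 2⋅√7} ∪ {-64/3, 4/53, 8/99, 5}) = {-64/3, -8/3, 4/53, 8/99, 5, 2⋅√7}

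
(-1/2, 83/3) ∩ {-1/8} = {-1/8}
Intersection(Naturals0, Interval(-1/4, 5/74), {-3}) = EmptySet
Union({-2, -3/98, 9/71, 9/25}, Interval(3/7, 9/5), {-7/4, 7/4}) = Union({-2, -7/4, -3/98, 9/71, 9/25}, Interval(3/7, 9/5))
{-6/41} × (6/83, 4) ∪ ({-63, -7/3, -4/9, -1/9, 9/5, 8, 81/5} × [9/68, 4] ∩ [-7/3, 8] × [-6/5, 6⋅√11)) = ({-6/41} × (6/83, 4)) ∪ ({-7/3, -4/9, -1/9, 9/5, 8} × [9/68, 4])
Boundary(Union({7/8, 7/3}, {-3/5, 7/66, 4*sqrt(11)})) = {-3/5, 7/66, 7/8, 7/3, 4*sqrt(11)}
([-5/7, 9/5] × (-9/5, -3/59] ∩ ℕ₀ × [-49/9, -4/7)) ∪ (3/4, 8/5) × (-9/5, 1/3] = ({0, 1} × (-9/5, -4/7)) ∪ ((3/4, 8/5) × (-9/5, 1/3])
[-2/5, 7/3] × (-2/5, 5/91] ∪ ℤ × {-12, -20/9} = (ℤ × {-12, -20/9}) ∪ ([-2/5, 7/3] × (-2/5, 5/91])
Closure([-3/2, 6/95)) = [-3/2, 6/95]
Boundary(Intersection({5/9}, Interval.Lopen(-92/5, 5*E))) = {5/9}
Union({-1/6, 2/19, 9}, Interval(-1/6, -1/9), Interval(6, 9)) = Union({2/19}, Interval(-1/6, -1/9), Interval(6, 9))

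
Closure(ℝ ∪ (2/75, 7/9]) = (-∞, ∞)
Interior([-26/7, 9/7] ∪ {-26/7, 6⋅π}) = (-26/7, 9/7)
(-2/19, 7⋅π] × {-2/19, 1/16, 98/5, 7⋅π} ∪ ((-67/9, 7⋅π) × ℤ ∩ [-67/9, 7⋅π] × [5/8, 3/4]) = (-2/19, 7⋅π] × {-2/19, 1/16, 98/5, 7⋅π}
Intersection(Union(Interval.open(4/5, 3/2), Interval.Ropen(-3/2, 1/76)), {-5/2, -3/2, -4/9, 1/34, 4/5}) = {-3/2, -4/9}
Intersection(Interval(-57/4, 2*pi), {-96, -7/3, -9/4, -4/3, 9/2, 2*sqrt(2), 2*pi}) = {-7/3, -9/4, -4/3, 9/2, 2*sqrt(2), 2*pi}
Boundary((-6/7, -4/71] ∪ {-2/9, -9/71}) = {-6/7, -4/71}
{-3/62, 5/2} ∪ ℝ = ℝ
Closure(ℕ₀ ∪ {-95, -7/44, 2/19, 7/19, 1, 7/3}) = {-95, -7/44, 2/19, 7/19, 7/3} ∪ ℕ₀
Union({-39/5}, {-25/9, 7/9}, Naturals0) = Union({-39/5, -25/9, 7/9}, Naturals0)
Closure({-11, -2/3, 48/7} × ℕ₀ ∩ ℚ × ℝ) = {-11, -2/3, 48/7} × ℕ₀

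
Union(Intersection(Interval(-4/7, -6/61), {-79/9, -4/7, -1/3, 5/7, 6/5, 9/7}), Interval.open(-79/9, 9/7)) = Interval.open(-79/9, 9/7)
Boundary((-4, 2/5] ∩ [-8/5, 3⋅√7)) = {-8/5, 2/5}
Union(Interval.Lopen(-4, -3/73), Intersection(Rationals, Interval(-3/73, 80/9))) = Union(Intersection(Interval(-3/73, 80/9), Rationals), Interval.Lopen(-4, -3/73))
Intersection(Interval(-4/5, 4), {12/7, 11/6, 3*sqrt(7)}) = {12/7, 11/6}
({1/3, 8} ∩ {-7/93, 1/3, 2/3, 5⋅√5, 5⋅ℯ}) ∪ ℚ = ℚ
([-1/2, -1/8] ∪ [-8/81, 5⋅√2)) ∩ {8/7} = {8/7}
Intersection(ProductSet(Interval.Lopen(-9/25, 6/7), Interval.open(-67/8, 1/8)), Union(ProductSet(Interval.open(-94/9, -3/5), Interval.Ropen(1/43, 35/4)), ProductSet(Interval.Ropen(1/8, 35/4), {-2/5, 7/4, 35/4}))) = ProductSet(Interval(1/8, 6/7), {-2/5})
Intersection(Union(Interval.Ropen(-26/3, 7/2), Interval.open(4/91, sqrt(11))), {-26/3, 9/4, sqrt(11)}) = {-26/3, 9/4, sqrt(11)}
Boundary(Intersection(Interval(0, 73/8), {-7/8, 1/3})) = {1/3}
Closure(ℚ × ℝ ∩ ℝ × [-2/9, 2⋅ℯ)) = ℝ × [-2/9, 2⋅ℯ]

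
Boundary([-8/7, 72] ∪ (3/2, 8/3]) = {-8/7, 72}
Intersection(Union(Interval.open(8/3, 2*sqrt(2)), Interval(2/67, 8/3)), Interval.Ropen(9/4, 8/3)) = Interval.Ropen(9/4, 8/3)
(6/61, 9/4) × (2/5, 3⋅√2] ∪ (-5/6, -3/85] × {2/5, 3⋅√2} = ((-5/6, -3/85] × {2/5, 3⋅√2}) ∪ ((6/61, 9/4) × (2/5, 3⋅√2])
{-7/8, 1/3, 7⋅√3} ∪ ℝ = ℝ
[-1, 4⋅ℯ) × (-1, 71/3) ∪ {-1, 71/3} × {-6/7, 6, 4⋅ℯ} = ({-1, 71/3} × {-6/7, 6, 4⋅ℯ}) ∪ ([-1, 4⋅ℯ) × (-1, 71/3))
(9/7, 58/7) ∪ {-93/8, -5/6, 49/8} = {-93/8, -5/6} ∪ (9/7, 58/7)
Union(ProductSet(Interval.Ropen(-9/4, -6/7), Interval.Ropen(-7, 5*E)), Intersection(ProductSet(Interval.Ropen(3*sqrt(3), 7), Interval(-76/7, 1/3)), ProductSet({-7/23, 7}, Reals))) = ProductSet(Interval.Ropen(-9/4, -6/7), Interval.Ropen(-7, 5*E))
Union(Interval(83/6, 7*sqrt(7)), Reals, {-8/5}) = Interval(-oo, oo)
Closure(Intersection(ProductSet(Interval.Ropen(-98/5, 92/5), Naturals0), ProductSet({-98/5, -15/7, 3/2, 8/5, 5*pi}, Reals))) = ProductSet({-98/5, -15/7, 3/2, 8/5, 5*pi}, Naturals0)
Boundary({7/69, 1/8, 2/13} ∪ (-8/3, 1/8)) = {-8/3, 1/8, 2/13}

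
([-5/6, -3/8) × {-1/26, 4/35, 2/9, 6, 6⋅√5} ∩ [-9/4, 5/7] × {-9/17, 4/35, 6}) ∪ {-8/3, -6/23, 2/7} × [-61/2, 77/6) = ([-5/6, -3/8) × {4/35, 6}) ∪ ({-8/3, -6/23, 2/7} × [-61/2, 77/6))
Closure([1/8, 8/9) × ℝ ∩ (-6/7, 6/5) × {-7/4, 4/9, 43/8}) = [1/8, 8/9] × {-7/4, 4/9, 43/8}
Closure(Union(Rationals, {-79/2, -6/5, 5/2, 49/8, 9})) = Reals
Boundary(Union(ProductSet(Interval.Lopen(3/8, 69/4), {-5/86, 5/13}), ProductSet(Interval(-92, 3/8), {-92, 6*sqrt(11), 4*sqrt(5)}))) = Union(ProductSet(Interval(-92, 3/8), {-92, 6*sqrt(11), 4*sqrt(5)}), ProductSet(Interval(3/8, 69/4), {-5/86, 5/13}))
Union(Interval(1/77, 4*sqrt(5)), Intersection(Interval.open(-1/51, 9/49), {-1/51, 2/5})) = Interval(1/77, 4*sqrt(5))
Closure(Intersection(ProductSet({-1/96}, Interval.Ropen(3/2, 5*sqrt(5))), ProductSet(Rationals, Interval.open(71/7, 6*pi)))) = ProductSet({-1/96}, Interval(71/7, 5*sqrt(5)))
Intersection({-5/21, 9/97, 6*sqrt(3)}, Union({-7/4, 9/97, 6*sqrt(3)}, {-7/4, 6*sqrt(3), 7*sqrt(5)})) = {9/97, 6*sqrt(3)}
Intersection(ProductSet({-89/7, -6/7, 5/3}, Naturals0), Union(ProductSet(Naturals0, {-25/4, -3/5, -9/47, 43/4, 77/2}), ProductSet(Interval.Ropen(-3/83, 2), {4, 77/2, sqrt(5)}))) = ProductSet({5/3}, {4})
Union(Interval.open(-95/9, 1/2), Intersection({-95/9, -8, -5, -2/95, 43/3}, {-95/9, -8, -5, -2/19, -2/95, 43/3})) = Union({43/3}, Interval.Ropen(-95/9, 1/2))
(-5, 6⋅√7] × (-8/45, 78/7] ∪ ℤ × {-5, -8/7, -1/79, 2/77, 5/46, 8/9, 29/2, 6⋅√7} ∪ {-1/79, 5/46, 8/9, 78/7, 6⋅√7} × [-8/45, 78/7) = (ℤ × {-5, -8/7, -1/79, 2/77, 5/46, 8/9, 29/2, 6⋅√7}) ∪ ((-5, 6⋅√7] × (-8/45, 78/7]) ∪ ({-1/79, 5/46, 8/9, 78/7, 6⋅√7} × [-8/45, 78/7))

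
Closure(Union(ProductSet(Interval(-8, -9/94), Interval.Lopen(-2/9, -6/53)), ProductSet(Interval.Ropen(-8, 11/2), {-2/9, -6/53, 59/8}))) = Union(ProductSet({-8, -9/94}, Interval(-2/9, -6/53)), ProductSet(Interval(-8, -9/94), Interval.Lopen(-2/9, -6/53)), ProductSet(Interval(-8, 11/2), {-2/9, -6/53, 59/8}))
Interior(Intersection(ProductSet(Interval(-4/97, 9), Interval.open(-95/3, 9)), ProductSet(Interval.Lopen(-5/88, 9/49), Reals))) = ProductSet(Interval.open(-4/97, 9/49), Interval.open(-95/3, 9))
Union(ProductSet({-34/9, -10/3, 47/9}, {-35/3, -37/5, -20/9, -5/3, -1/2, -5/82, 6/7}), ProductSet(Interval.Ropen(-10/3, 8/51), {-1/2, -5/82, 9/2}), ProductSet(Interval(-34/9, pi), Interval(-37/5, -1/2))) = Union(ProductSet({-34/9, -10/3, 47/9}, {-35/3, -37/5, -20/9, -5/3, -1/2, -5/82, 6/7}), ProductSet(Interval(-34/9, pi), Interval(-37/5, -1/2)), ProductSet(Interval.Ropen(-10/3, 8/51), {-1/2, -5/82, 9/2}))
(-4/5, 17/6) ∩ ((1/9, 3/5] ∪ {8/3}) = (1/9, 3/5] ∪ {8/3}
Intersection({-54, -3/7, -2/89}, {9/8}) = EmptySet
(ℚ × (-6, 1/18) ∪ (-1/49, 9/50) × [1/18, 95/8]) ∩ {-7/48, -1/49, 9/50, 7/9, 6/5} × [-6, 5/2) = {-7/48, -1/49, 9/50, 7/9, 6/5} × (-6, 1/18)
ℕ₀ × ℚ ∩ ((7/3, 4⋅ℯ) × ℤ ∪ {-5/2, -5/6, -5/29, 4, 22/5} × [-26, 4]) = ({3, 4, …, 10} × ℤ) ∪ ({4} × (ℚ ∩ [-26, 4]))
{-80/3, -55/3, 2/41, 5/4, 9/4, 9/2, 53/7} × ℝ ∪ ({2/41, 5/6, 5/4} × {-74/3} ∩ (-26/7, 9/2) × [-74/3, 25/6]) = ({2/41, 5/6, 5/4} × {-74/3}) ∪ ({-80/3, -55/3, 2/41, 5/4, 9/4, 9/2, 53/7} × ℝ)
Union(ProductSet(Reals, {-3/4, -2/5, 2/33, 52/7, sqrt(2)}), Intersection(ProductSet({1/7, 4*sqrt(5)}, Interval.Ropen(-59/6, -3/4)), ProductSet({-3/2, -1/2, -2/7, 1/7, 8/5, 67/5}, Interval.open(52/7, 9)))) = ProductSet(Reals, {-3/4, -2/5, 2/33, 52/7, sqrt(2)})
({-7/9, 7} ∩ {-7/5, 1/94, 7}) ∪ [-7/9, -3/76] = [-7/9, -3/76] ∪ {7}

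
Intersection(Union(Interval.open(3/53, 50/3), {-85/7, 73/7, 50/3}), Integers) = Range(1, 17, 1)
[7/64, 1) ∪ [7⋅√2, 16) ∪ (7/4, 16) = [7/64, 1) ∪ (7/4, 16)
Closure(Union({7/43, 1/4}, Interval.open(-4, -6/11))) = Union({7/43, 1/4}, Interval(-4, -6/11))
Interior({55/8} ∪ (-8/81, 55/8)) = (-8/81, 55/8)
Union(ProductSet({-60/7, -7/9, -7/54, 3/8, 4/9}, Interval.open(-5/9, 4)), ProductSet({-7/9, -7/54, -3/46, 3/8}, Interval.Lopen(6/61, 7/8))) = Union(ProductSet({-7/9, -7/54, -3/46, 3/8}, Interval.Lopen(6/61, 7/8)), ProductSet({-60/7, -7/9, -7/54, 3/8, 4/9}, Interval.open(-5/9, 4)))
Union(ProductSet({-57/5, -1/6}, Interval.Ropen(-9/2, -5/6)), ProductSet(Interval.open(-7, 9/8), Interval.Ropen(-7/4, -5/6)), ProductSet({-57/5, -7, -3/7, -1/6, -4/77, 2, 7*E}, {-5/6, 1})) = Union(ProductSet({-57/5, -1/6}, Interval.Ropen(-9/2, -5/6)), ProductSet({-57/5, -7, -3/7, -1/6, -4/77, 2, 7*E}, {-5/6, 1}), ProductSet(Interval.open(-7, 9/8), Interval.Ropen(-7/4, -5/6)))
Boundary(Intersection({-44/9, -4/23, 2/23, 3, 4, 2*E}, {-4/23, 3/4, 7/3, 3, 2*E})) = {-4/23, 3, 2*E}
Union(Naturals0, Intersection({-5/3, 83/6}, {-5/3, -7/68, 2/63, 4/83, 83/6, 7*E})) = Union({-5/3, 83/6}, Naturals0)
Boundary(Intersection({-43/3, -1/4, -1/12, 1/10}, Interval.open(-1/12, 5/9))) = {1/10}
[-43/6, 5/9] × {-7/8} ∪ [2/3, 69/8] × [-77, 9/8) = ([-43/6, 5/9] × {-7/8}) ∪ ([2/3, 69/8] × [-77, 9/8))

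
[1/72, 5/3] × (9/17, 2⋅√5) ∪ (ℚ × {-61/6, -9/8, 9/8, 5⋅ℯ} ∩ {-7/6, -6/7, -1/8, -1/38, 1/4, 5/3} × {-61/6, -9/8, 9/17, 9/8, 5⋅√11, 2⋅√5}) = ({-7/6, -6/7, -1/8, -1/38, 1/4, 5/3} × {-61/6, -9/8, 9/8}) ∪ ([1/72, 5/3] × (9/17, 2⋅√5))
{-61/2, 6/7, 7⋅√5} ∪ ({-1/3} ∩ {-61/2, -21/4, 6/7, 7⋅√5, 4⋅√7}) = {-61/2, 6/7, 7⋅√5}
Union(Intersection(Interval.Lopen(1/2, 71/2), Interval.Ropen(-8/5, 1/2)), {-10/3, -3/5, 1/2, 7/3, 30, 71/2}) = {-10/3, -3/5, 1/2, 7/3, 30, 71/2}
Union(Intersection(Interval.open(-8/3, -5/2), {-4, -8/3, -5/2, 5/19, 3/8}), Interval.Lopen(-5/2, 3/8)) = Interval.Lopen(-5/2, 3/8)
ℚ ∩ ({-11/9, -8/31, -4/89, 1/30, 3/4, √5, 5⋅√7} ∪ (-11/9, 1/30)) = {3/4} ∪ (ℚ ∩ [-11/9, 1/30])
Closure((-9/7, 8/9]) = [-9/7, 8/9]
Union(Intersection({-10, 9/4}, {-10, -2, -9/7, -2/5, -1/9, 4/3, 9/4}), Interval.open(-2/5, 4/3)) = Union({-10, 9/4}, Interval.open(-2/5, 4/3))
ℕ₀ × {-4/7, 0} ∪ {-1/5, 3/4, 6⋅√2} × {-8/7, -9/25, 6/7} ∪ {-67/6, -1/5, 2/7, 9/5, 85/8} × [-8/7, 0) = (ℕ₀ × {-4/7, 0}) ∪ ({-67/6, -1/5, 2/7, 9/5, 85/8} × [-8/7, 0)) ∪ ({-1/5, 3/4, 6⋅√2} × {-8/7, -9/25, 6/7})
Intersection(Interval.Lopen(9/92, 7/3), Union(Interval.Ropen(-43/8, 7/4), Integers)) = Union(Interval.open(9/92, 7/4), Range(1, 3, 1))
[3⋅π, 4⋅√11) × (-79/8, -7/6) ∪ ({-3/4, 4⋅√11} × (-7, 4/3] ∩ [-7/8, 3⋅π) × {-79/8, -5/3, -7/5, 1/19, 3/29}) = ({-3/4} × {-5/3, -7/5, 1/19, 3/29}) ∪ ([3⋅π, 4⋅√11) × (-79/8, -7/6))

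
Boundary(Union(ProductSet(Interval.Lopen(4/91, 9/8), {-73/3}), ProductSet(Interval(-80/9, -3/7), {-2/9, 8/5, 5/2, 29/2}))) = Union(ProductSet(Interval(-80/9, -3/7), {-2/9, 8/5, 5/2, 29/2}), ProductSet(Interval(4/91, 9/8), {-73/3}))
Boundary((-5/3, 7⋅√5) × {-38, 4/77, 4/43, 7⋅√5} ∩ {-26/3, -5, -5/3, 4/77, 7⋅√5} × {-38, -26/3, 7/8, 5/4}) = {4/77} × {-38}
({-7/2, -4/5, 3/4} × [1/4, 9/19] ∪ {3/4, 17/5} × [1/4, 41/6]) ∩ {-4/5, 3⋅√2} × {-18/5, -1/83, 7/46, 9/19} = {-4/5} × {9/19}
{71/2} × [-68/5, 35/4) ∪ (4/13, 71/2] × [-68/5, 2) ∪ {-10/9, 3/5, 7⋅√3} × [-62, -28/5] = ({71/2} × [-68/5, 35/4)) ∪ ((4/13, 71/2] × [-68/5, 2)) ∪ ({-10/9, 3/5, 7⋅√3} × [-62, -28/5])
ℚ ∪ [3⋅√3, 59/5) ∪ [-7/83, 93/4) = ℚ ∪ [-7/83, 93/4]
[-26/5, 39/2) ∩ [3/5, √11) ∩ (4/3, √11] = (4/3, √11)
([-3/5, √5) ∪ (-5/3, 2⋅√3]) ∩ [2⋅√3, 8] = {2⋅√3}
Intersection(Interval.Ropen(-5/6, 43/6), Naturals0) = Range(0, 8, 1)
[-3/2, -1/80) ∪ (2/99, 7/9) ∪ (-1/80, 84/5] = [-3/2, -1/80) ∪ (-1/80, 84/5]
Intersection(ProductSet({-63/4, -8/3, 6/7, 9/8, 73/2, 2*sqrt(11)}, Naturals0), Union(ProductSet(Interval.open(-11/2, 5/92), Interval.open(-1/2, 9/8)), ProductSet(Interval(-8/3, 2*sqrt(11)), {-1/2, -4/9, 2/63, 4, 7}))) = Union(ProductSet({-8/3}, Range(0, 2, 1)), ProductSet({-8/3, 6/7, 9/8, 2*sqrt(11)}, {4, 7}))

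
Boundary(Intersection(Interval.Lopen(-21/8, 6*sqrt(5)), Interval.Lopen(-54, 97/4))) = {-21/8, 6*sqrt(5)}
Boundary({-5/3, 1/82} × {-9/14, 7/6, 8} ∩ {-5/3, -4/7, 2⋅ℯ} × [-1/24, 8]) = {-5/3} × {7/6, 8}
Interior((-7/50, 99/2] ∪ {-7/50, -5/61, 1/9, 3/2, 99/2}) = (-7/50, 99/2)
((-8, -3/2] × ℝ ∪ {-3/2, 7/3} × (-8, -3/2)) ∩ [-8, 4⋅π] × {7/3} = (-8, -3/2] × {7/3}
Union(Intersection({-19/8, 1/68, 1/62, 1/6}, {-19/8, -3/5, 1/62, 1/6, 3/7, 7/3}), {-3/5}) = {-19/8, -3/5, 1/62, 1/6}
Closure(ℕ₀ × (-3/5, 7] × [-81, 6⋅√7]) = ℕ₀ × [-3/5, 7] × [-81, 6⋅√7]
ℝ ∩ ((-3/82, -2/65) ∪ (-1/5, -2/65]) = (-1/5, -2/65]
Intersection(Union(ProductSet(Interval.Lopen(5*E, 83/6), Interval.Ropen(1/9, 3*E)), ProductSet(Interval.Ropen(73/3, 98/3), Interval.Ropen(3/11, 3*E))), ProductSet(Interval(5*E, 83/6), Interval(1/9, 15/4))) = ProductSet(Interval.Lopen(5*E, 83/6), Interval(1/9, 15/4))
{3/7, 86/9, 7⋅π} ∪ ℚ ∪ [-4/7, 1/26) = ℚ ∪ [-4/7, 1/26] ∪ {7⋅π}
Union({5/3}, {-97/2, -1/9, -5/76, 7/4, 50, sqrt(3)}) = {-97/2, -1/9, -5/76, 5/3, 7/4, 50, sqrt(3)}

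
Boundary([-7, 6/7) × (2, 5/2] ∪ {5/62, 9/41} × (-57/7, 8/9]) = ({-7, 6/7} × [2, 5/2]) ∪ ({5/62, 9/41} × [-57/7, 8/9]) ∪ ([-7, 6/7] × {2, 5/2})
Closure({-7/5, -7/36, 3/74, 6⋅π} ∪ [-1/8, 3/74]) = {-7/5, -7/36, 6⋅π} ∪ [-1/8, 3/74]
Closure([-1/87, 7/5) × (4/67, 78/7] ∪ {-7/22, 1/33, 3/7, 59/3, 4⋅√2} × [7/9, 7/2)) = ({-1/87, 7/5} × [4/67, 78/7]) ∪ ([-1/87, 7/5] × {4/67, 78/7}) ∪ ([-1/87, 7/5) × (4/67, 78/7]) ∪ ({-7/22, 59/3, 4⋅√2} × [7/9, 7/2]) ∪ ({-7/22, 1/33, 3/7, 59/3, 4⋅√2} × [7/9, 7/2))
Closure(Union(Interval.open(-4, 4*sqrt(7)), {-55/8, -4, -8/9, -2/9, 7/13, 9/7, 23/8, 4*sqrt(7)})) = Union({-55/8}, Interval(-4, 4*sqrt(7)))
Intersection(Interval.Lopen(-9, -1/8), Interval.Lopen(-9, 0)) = Interval.Lopen(-9, -1/8)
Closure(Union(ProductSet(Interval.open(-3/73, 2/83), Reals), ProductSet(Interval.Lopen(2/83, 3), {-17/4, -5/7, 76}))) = Union(ProductSet(Interval(-3/73, 2/83), Reals), ProductSet(Interval(2/83, 3), {-17/4, -5/7, 76}))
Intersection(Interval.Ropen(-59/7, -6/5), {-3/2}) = {-3/2}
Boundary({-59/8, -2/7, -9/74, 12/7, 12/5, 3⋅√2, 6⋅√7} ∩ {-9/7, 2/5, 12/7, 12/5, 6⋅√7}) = {12/7, 12/5, 6⋅√7}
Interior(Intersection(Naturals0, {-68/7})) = EmptySet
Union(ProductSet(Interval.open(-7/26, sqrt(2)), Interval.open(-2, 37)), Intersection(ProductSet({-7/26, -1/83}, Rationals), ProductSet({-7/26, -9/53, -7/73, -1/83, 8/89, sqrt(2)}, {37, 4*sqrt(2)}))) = Union(ProductSet({-7/26, -1/83}, {37}), ProductSet(Interval.open(-7/26, sqrt(2)), Interval.open(-2, 37)))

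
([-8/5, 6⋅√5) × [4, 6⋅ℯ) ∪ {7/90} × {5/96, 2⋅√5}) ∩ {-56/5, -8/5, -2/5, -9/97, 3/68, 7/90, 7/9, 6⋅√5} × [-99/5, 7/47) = {7/90} × {5/96}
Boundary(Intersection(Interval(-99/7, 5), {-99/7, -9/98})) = {-99/7, -9/98}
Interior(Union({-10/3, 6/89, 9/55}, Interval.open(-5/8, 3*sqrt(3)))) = Interval.open(-5/8, 3*sqrt(3))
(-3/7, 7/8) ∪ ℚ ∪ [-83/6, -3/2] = ℚ ∪ [-83/6, -3/2] ∪ [-3/7, 7/8]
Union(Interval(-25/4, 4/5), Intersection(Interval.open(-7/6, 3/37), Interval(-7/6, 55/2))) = Interval(-25/4, 4/5)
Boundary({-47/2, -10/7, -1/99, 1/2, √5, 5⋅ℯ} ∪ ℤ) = ℤ ∪ {-47/2, -10/7, -1/99, 1/2, √5, 5⋅ℯ}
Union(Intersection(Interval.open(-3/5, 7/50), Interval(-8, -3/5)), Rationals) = Rationals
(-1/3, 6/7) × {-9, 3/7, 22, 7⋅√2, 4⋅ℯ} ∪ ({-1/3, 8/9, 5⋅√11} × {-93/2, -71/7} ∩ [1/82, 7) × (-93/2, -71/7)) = (-1/3, 6/7) × {-9, 3/7, 22, 7⋅√2, 4⋅ℯ}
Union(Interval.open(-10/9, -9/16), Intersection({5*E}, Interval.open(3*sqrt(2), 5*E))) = Interval.open(-10/9, -9/16)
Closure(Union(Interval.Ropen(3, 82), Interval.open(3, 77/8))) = Interval(3, 82)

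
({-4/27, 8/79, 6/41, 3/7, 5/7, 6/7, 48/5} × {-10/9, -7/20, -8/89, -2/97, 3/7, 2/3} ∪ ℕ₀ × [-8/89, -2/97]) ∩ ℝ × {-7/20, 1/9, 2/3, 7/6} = {-4/27, 8/79, 6/41, 3/7, 5/7, 6/7, 48/5} × {-7/20, 2/3}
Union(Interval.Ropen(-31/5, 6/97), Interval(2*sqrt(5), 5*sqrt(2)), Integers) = Union(Integers, Interval.Ropen(-31/5, 6/97), Interval(2*sqrt(5), 5*sqrt(2)))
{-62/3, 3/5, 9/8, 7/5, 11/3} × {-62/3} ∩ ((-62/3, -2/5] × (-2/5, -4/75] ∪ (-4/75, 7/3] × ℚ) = {3/5, 9/8, 7/5} × {-62/3}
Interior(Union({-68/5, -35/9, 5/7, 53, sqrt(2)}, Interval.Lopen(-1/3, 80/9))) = Interval.open(-1/3, 80/9)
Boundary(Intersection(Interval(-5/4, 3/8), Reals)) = {-5/4, 3/8}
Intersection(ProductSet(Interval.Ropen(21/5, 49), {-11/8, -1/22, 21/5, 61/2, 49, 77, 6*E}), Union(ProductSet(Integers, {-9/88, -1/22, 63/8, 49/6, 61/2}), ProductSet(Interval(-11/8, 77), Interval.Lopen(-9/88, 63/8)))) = Union(ProductSet(Interval.Ropen(21/5, 49), {-1/22, 21/5}), ProductSet(Range(5, 49, 1), {-1/22, 61/2}))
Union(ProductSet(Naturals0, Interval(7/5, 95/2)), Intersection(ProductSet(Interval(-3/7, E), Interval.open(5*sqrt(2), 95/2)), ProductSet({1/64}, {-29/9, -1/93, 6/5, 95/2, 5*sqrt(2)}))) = ProductSet(Naturals0, Interval(7/5, 95/2))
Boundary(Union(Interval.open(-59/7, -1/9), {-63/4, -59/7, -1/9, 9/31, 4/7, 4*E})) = {-63/4, -59/7, -1/9, 9/31, 4/7, 4*E}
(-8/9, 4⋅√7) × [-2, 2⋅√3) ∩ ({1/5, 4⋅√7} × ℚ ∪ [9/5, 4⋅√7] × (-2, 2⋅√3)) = ({1/5} × (ℚ ∩ [-2, 2⋅√3))) ∪ ([9/5, 4⋅√7) × (-2, 2⋅√3))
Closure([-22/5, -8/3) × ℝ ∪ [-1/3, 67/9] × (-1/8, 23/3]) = ([-22/5, -8/3] × ℝ) ∪ ([-1/3, 67/9] × [-1/8, 23/3])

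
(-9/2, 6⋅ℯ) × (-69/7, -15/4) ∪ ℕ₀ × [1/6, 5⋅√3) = (ℕ₀ × [1/6, 5⋅√3)) ∪ ((-9/2, 6⋅ℯ) × (-69/7, -15/4))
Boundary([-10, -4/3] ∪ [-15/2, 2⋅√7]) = {-10, 2⋅√7}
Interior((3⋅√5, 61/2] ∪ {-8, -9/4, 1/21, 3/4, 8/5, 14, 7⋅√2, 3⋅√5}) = (3⋅√5, 61/2)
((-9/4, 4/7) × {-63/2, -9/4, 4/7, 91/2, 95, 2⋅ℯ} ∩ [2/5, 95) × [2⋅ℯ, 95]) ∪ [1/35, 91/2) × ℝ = [1/35, 91/2) × ℝ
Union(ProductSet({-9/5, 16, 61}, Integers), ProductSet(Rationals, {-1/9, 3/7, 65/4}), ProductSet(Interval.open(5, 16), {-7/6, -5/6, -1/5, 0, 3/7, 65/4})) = Union(ProductSet({-9/5, 16, 61}, Integers), ProductSet(Interval.open(5, 16), {-7/6, -5/6, -1/5, 0, 3/7, 65/4}), ProductSet(Rationals, {-1/9, 3/7, 65/4}))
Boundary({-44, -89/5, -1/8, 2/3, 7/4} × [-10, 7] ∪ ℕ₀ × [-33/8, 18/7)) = (ℕ₀ × [-33/8, 18/7]) ∪ ({-44, -89/5, -1/8, 2/3, 7/4} × [-10, 7])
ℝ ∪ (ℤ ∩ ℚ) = ℝ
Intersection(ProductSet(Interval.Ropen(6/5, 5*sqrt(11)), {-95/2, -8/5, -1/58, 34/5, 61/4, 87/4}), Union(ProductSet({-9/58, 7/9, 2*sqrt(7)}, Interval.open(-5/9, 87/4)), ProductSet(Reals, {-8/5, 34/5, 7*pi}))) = Union(ProductSet({2*sqrt(7)}, {-1/58, 34/5, 61/4}), ProductSet(Interval.Ropen(6/5, 5*sqrt(11)), {-8/5, 34/5}))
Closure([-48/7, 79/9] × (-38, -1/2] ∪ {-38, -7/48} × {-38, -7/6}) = ({-38, -7/48} × {-38, -7/6}) ∪ ([-48/7, 79/9] × [-38, -1/2])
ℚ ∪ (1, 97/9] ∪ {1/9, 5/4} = ℚ ∪ [1, 97/9]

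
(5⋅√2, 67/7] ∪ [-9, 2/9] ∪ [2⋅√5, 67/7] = [-9, 2/9] ∪ [2⋅√5, 67/7]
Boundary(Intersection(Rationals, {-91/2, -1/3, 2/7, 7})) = {-91/2, -1/3, 2/7, 7}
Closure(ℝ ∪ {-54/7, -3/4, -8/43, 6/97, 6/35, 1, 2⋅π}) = ℝ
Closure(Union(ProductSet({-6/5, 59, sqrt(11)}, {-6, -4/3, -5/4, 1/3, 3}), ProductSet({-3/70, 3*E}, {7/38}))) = Union(ProductSet({-3/70, 3*E}, {7/38}), ProductSet({-6/5, 59, sqrt(11)}, {-6, -4/3, -5/4, 1/3, 3}))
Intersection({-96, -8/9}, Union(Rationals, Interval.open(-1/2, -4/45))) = {-96, -8/9}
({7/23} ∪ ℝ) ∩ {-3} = {-3}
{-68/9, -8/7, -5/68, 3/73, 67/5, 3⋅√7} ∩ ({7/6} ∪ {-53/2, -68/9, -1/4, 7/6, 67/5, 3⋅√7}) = {-68/9, 67/5, 3⋅√7}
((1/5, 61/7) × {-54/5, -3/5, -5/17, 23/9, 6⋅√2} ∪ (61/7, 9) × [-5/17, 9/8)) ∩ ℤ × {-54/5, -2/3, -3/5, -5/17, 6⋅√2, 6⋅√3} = {1, 2, …, 8} × {-54/5, -3/5, -5/17, 6⋅√2}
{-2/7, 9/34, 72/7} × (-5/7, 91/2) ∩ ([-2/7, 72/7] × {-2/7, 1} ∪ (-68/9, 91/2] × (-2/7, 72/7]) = {-2/7, 9/34, 72/7} × [-2/7, 72/7]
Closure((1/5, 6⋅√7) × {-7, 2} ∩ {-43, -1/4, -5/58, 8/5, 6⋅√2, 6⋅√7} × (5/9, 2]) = {8/5, 6⋅√2} × {2}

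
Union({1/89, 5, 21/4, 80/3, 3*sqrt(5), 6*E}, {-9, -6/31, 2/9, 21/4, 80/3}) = {-9, -6/31, 1/89, 2/9, 5, 21/4, 80/3, 3*sqrt(5), 6*E}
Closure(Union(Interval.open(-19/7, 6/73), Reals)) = Interval(-oo, oo)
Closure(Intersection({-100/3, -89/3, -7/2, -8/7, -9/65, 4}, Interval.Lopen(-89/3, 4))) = {-7/2, -8/7, -9/65, 4}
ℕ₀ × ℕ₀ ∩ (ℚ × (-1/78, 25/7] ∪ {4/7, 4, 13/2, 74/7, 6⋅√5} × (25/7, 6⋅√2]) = (ℕ₀ × {0, 1, 2, 3}) ∪ ({4} × {4, 5, …, 8})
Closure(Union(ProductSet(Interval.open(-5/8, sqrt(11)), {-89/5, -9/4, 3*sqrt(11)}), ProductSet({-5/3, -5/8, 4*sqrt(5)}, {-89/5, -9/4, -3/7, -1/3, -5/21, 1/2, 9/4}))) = Union(ProductSet({-5/3, -5/8, 4*sqrt(5)}, {-89/5, -9/4, -3/7, -1/3, -5/21, 1/2, 9/4}), ProductSet(Interval(-5/8, sqrt(11)), {-89/5, -9/4, 3*sqrt(11)}))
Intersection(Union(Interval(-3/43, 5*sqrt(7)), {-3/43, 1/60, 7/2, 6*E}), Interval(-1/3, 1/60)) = Interval(-3/43, 1/60)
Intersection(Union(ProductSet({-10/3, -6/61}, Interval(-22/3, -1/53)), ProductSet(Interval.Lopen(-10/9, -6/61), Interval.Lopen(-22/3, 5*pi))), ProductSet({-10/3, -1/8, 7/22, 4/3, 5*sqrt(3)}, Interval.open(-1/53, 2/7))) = ProductSet({-1/8}, Interval.open(-1/53, 2/7))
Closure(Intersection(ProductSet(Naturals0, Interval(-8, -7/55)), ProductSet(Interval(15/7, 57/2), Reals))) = ProductSet(Range(3, 29, 1), Interval(-8, -7/55))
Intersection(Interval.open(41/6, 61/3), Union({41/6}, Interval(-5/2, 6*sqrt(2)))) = Interval.Lopen(41/6, 6*sqrt(2))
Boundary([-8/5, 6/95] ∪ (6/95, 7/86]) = {-8/5, 7/86}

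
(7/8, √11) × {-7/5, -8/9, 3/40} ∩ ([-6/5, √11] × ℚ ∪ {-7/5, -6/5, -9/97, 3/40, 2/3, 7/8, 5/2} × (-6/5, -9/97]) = (7/8, √11) × {-7/5, -8/9, 3/40}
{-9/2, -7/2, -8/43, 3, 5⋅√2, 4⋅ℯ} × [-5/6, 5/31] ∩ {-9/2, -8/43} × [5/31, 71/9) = {-9/2, -8/43} × {5/31}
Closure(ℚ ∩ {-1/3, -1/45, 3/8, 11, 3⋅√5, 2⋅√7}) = {-1/3, -1/45, 3/8, 11}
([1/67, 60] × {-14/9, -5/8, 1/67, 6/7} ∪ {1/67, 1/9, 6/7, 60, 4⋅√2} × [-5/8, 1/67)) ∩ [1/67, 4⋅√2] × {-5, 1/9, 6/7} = [1/67, 4⋅√2] × {6/7}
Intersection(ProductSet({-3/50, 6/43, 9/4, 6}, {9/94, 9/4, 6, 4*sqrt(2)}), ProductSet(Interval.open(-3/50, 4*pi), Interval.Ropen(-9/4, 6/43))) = ProductSet({6/43, 9/4, 6}, {9/94})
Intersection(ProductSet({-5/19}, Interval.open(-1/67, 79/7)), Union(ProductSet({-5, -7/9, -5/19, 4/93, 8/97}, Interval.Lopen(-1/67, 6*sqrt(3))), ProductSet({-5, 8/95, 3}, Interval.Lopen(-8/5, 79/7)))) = ProductSet({-5/19}, Interval.Lopen(-1/67, 6*sqrt(3)))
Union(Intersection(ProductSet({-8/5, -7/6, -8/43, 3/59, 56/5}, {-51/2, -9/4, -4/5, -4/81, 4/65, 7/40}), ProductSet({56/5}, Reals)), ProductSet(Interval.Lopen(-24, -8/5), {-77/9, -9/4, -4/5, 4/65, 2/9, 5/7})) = Union(ProductSet({56/5}, {-51/2, -9/4, -4/5, -4/81, 4/65, 7/40}), ProductSet(Interval.Lopen(-24, -8/5), {-77/9, -9/4, -4/5, 4/65, 2/9, 5/7}))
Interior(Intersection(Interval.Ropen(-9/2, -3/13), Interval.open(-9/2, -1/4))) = Interval.open(-9/2, -1/4)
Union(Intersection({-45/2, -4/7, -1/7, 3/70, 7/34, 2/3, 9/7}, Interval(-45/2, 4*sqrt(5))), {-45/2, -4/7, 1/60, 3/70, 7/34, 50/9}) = {-45/2, -4/7, -1/7, 1/60, 3/70, 7/34, 2/3, 9/7, 50/9}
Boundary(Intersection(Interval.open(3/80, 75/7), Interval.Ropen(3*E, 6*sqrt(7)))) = {75/7, 3*E}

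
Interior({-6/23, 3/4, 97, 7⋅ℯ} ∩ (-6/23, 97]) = ∅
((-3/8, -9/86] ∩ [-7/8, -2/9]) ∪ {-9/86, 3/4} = (-3/8, -2/9] ∪ {-9/86, 3/4}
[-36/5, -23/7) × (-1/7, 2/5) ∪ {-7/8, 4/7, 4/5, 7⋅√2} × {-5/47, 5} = ([-36/5, -23/7) × (-1/7, 2/5)) ∪ ({-7/8, 4/7, 4/5, 7⋅√2} × {-5/47, 5})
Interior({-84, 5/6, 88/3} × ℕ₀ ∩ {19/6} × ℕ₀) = ∅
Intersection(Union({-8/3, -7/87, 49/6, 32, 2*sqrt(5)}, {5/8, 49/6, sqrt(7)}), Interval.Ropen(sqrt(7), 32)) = {49/6, 2*sqrt(5), sqrt(7)}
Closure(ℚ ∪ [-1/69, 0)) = ℚ ∪ (-∞, ∞)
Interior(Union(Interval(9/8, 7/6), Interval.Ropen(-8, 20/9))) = Interval.open(-8, 20/9)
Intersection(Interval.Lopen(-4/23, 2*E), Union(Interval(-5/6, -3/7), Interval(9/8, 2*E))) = Interval(9/8, 2*E)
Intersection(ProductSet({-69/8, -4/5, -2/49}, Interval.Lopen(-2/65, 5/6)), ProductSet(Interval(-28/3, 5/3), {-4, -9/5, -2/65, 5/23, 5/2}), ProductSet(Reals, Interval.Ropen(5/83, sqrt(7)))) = ProductSet({-69/8, -4/5, -2/49}, {5/23})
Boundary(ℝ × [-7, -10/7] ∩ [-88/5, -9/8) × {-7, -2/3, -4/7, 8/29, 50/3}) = [-88/5, -9/8] × {-7}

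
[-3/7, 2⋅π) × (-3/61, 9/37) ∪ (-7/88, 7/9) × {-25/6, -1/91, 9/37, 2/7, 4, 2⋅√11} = ([-3/7, 2⋅π) × (-3/61, 9/37)) ∪ ((-7/88, 7/9) × {-25/6, -1/91, 9/37, 2/7, 4, 2⋅√11})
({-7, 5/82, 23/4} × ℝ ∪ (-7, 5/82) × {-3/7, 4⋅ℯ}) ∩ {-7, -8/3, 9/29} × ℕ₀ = {-7} × ℕ₀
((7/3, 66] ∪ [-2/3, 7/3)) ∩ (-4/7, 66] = (-4/7, 7/3) ∪ (7/3, 66]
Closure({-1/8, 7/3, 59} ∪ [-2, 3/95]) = [-2, 3/95] ∪ {7/3, 59}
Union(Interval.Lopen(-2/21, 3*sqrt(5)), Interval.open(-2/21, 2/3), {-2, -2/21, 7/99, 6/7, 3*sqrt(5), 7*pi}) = Union({-2, 7*pi}, Interval(-2/21, 3*sqrt(5)))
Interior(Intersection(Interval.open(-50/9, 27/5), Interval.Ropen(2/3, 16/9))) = Interval.open(2/3, 16/9)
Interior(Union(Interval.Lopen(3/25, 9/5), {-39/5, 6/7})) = Interval.open(3/25, 9/5)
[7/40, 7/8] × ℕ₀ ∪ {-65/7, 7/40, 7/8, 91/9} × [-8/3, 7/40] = ([7/40, 7/8] × ℕ₀) ∪ ({-65/7, 7/40, 7/8, 91/9} × [-8/3, 7/40])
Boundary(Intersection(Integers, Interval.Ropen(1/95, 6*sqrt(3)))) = Range(1, 11, 1)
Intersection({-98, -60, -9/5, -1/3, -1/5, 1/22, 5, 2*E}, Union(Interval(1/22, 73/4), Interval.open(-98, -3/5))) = {-60, -9/5, 1/22, 5, 2*E}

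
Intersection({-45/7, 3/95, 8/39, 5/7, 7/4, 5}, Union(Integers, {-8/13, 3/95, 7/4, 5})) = {3/95, 7/4, 5}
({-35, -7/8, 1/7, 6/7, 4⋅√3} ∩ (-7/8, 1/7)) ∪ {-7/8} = {-7/8}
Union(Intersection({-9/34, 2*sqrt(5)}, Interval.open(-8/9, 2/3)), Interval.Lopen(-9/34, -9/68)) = Interval(-9/34, -9/68)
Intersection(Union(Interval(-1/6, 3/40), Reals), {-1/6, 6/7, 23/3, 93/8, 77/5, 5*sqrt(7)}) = {-1/6, 6/7, 23/3, 93/8, 77/5, 5*sqrt(7)}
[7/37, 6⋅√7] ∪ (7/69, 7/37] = (7/69, 6⋅√7]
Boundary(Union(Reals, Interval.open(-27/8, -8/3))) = EmptySet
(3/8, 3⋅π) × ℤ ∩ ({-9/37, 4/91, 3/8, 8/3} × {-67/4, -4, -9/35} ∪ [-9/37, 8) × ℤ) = (3/8, 8) × ℤ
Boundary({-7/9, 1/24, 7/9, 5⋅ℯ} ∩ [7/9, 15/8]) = {7/9}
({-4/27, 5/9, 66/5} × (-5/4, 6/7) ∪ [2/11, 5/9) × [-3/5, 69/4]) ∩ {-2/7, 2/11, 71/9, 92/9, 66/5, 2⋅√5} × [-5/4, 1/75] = ({2/11} × [-3/5, 1/75]) ∪ ({66/5} × (-5/4, 1/75])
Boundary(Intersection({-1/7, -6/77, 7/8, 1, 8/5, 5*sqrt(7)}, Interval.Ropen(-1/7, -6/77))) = {-1/7}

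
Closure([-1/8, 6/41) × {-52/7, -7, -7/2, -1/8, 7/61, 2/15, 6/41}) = [-1/8, 6/41] × {-52/7, -7, -7/2, -1/8, 7/61, 2/15, 6/41}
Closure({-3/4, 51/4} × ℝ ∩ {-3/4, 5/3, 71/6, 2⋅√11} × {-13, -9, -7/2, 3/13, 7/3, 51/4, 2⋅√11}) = {-3/4} × {-13, -9, -7/2, 3/13, 7/3, 51/4, 2⋅√11}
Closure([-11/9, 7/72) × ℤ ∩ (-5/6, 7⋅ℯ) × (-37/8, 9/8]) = [-5/6, 7/72] × {-4, -3, …, 1}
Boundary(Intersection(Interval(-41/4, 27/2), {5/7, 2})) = {5/7, 2}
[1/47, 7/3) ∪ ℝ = (-∞, ∞)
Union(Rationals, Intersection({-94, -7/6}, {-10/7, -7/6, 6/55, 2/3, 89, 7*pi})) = Rationals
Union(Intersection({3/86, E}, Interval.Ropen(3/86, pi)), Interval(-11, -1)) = Union({3/86, E}, Interval(-11, -1))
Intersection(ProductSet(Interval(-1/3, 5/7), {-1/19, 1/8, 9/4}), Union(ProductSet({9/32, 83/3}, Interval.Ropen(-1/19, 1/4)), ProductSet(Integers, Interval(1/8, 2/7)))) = Union(ProductSet({9/32}, {-1/19, 1/8}), ProductSet(Range(0, 1, 1), {1/8}))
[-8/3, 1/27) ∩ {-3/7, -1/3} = {-3/7, -1/3}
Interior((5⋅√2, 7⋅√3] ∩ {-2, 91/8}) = ∅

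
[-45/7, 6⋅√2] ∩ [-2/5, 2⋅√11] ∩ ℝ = [-2/5, 2⋅√11]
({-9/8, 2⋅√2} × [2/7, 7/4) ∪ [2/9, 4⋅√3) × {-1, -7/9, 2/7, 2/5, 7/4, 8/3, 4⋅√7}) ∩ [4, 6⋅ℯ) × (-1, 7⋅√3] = [4, 4⋅√3) × {-7/9, 2/7, 2/5, 7/4, 8/3, 4⋅√7}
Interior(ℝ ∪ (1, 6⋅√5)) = (-∞, ∞)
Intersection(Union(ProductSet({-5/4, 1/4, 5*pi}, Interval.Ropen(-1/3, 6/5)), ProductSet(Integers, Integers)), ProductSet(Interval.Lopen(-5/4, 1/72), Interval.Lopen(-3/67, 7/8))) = ProductSet(Range(-1, 1, 1), Range(0, 1, 1))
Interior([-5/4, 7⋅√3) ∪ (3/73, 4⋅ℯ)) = (-5/4, 7⋅√3)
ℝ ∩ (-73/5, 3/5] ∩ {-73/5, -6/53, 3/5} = {-6/53, 3/5}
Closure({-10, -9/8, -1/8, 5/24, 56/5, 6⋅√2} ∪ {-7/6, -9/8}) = {-10, -7/6, -9/8, -1/8, 5/24, 56/5, 6⋅√2}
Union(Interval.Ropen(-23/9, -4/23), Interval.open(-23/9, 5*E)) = Interval.Ropen(-23/9, 5*E)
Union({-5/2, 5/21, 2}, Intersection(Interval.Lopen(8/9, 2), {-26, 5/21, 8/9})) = {-5/2, 5/21, 2}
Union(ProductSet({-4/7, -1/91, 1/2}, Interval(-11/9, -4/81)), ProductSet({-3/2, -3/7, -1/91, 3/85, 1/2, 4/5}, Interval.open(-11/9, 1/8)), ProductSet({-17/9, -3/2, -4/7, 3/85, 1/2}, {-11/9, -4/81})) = Union(ProductSet({-4/7, -1/91, 1/2}, Interval(-11/9, -4/81)), ProductSet({-17/9, -3/2, -4/7, 3/85, 1/2}, {-11/9, -4/81}), ProductSet({-3/2, -3/7, -1/91, 3/85, 1/2, 4/5}, Interval.open(-11/9, 1/8)))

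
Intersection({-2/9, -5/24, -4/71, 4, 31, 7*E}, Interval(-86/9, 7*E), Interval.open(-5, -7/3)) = EmptySet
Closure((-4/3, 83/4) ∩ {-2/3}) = {-2/3}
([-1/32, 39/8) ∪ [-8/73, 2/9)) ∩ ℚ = ℚ ∩ [-8/73, 39/8)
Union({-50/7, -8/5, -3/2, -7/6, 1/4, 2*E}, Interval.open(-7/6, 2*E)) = Union({-50/7, -8/5, -3/2}, Interval(-7/6, 2*E))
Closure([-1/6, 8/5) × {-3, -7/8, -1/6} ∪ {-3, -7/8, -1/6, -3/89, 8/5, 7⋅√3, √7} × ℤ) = ([-1/6, 8/5] × {-3, -7/8, -1/6}) ∪ ({-3, -7/8, -1/6, -3/89, 8/5, 7⋅√3, √7} × ℤ)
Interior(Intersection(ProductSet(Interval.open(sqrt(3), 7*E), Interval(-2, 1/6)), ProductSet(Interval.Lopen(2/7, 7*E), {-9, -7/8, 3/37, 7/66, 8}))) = EmptySet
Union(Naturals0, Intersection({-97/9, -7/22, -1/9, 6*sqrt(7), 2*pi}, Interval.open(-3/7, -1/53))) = Union({-7/22, -1/9}, Naturals0)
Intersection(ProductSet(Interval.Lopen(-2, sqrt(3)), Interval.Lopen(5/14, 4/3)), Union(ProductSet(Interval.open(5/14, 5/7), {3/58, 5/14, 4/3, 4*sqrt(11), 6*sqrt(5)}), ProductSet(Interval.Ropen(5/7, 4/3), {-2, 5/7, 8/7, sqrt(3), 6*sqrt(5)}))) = Union(ProductSet(Interval.open(5/14, 5/7), {4/3}), ProductSet(Interval.Ropen(5/7, 4/3), {5/7, 8/7}))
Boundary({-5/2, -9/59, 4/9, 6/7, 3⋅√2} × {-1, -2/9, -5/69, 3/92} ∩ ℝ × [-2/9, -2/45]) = {-5/2, -9/59, 4/9, 6/7, 3⋅√2} × {-2/9, -5/69}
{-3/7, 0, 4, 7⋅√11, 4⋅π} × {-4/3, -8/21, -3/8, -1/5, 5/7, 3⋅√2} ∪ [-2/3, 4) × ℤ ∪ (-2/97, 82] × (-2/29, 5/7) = ([-2/3, 4) × ℤ) ∪ ((-2/97, 82] × (-2/29, 5/7)) ∪ ({-3/7, 0, 4, 7⋅√11, 4⋅π} × {-4/3, -8/21, -3/8, -1/5, 5/7, 3⋅√2})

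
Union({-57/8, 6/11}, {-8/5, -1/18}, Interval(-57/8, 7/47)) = Union({6/11}, Interval(-57/8, 7/47))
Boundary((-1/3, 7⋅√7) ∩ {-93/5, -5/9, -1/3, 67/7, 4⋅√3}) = {67/7, 4⋅√3}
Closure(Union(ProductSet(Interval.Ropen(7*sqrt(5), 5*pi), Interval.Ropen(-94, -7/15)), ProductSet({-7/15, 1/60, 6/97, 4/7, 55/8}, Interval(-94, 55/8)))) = Union(ProductSet({7*sqrt(5), 5*pi}, Interval(-94, -7/15)), ProductSet({-7/15, 1/60, 6/97, 4/7, 55/8}, Interval(-94, 55/8)), ProductSet(Interval(7*sqrt(5), 5*pi), {-94, -7/15}), ProductSet(Interval.Ropen(7*sqrt(5), 5*pi), Interval.Ropen(-94, -7/15)))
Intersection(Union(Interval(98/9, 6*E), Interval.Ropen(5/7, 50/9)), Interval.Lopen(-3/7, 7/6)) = Interval(5/7, 7/6)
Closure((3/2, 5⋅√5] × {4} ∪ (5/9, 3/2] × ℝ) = ([5/9, 3/2] × ℝ) ∪ ([3/2, 5⋅√5] × {4})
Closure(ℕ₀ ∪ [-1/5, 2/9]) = [-1/5, 2/9] ∪ ℕ₀ ∪ (ℕ₀ \ (-1/5, 2/9))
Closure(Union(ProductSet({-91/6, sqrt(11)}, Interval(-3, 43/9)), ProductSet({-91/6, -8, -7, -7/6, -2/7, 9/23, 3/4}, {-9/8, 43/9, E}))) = Union(ProductSet({-91/6, sqrt(11)}, Interval(-3, 43/9)), ProductSet({-91/6, -8, -7, -7/6, -2/7, 9/23, 3/4}, {-9/8, 43/9, E}))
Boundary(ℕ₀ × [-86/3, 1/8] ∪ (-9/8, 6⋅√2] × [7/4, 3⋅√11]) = ({-9/8, 6⋅√2} × [7/4, 3⋅√11]) ∪ ([-9/8, 6⋅√2] × {7/4, 3⋅√11}) ∪ ((ℕ₀ ∪ (ℕ₀ \ (-9/8, 6⋅√2))) × [-86/3, 1/8])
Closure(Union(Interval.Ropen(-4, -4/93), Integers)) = Union(Integers, Interval(-4, -4/93))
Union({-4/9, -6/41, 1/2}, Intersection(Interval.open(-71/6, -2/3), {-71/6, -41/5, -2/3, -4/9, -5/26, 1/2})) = {-41/5, -4/9, -6/41, 1/2}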